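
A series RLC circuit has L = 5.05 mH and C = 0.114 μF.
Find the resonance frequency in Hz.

Step 1 — Resonance condition Im(Z)=0 gives ω₀ = 1/√(LC).
Step 2 — ω₀ = 1/√(0.00505·1.14e-07) = 4.168e+04 rad/s.
Step 3 — f₀ = ω₀/(2π) = 6633 Hz.

f₀ = 6633 Hz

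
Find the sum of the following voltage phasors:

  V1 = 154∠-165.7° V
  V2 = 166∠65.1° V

Step 1 — Convert each phasor to rectangular form:
  V1 = 154·(cos(-165.7°) + j·sin(-165.7°)) = -149.2 - j38.04 V
  V2 = 166·(cos(65.1°) + j·sin(65.1°)) = 69.89 + j150.6 V
Step 2 — Sum components: V_total = -79.34 + j112.5 V.
Step 3 — Convert to polar: |V_total| = 137.7 V, ∠V_total = 125.2°.

V_total = 137.7∠125.2° V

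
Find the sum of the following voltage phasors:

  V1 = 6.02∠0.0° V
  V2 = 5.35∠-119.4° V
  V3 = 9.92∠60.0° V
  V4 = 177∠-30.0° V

Step 1 — Convert each phasor to rectangular form:
  V1 = 6.02·(cos(0.0°) + j·sin(0.0°)) = 6.02 V
  V2 = 5.35·(cos(-119.4°) + j·sin(-119.4°)) = -2.626 - j4.661 V
  V3 = 9.92·(cos(60.0°) + j·sin(60.0°)) = 4.96 + j8.591 V
  V4 = 177·(cos(-30.0°) + j·sin(-30.0°)) = 153.3 - j88.5 V
Step 2 — Sum components: V_total = 161.6 - j84.57 V.
Step 3 — Convert to polar: |V_total| = 182.4 V, ∠V_total = -27.6°.

V_total = 182.4∠-27.6° V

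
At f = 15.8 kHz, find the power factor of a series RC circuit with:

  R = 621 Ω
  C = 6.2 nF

Step 1 — Angular frequency: ω = 2π·f = 2π·1.58e+04 = 9.927e+04 rad/s.
Step 2 — Component impedances:
  R: Z = R = 621 Ω
  C: Z = 1/(jωC) = -j/(ω·C) = 0 - j1625 Ω
Step 3 — Series combination: Z_total = R + C = 621 - j1625 Ω = 1739∠-69.1° Ω.
Step 4 — Power factor: PF = cos(φ) = Re(Z)/|Z| = 621/1739.3 = 0.357.
Step 5 — Type: Im(Z) = -1625 ⇒ leading (phase φ = -69.1°).

PF = 0.357 (leading, φ = -69.1°)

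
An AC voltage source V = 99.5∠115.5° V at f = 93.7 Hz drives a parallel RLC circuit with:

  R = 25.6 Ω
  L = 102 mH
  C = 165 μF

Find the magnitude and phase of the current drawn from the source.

Step 1 — Angular frequency: ω = 2π·f = 2π·93.7 = 588.7 rad/s.
Step 2 — Component impedances:
  R: Z = R = 25.6 Ω
  L: Z = jωL = j·588.7·0.102 = 0 + j60.05 Ω
  C: Z = 1/(jωC) = -j/(ω·C) = 0 - j10.29 Ω
Step 3 — Parallel combination: 1/Z_total = 1/R + 1/L + 1/C; Z_total = 4.88 - j10.06 Ω = 11.18∠-64.1° Ω.
Step 4 — Source phasor: V = 99.5∠115.5° V = -42.84 + j89.81 V.
Step 5 — Ohm's law: I = V / Z_total = (-42.84 + j89.81) / (4.88 - j10.06) = -8.902 + j0.0603 A.
Step 6 — Convert to polar: |I| = 8.902 A, ∠I = 179.6°.

I = 8.902∠179.6° A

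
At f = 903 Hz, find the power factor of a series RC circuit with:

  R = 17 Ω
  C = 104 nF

Step 1 — Angular frequency: ω = 2π·f = 2π·903 = 5674 rad/s.
Step 2 — Component impedances:
  R: Z = R = 17 Ω
  C: Z = 1/(jωC) = -j/(ω·C) = 0 - j1695 Ω
Step 3 — Series combination: Z_total = R + C = 17 - j1695 Ω = 1695∠-89.4° Ω.
Step 4 — Power factor: PF = cos(φ) = Re(Z)/|Z| = 17/1695 = 0.01003.
Step 5 — Type: Im(Z) = -1695 ⇒ leading (phase φ = -89.4°).

PF = 0.01003 (leading, φ = -89.4°)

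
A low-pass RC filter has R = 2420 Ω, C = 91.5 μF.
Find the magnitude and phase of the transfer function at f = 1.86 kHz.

Step 1 — Angular frequency: ω = 2π·1860 = 1.169e+04 rad/s.
Step 2 — Transfer function: H(jω) = 1/(1 + jωRC).
Step 3 — Denominator: 1 + jωRC = 1 + j·1.169e+04·2420·9.15e-05 = 1 + j2588.
Step 4 — H = 1.493e-07 - j0.0003864.
Step 5 — Magnitude: |H| = 0.0003864 (-68.3 dB); phase: φ = -90.0°.

|H| = 0.0003864 (-68.3 dB), φ = -90.0°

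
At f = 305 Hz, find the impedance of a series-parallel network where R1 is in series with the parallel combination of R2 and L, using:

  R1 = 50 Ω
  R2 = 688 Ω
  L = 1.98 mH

Step 1 — Angular frequency: ω = 2π·f = 2π·305 = 1916 rad/s.
Step 2 — Component impedances:
  R1: Z = R = 50 Ω
  R2: Z = R = 688 Ω
  L: Z = jωL = j·1916·0.00198 = 0 + j3.794 Ω
Step 3 — Parallel branch: R2 || L = 1/(1/R2 + 1/L) = 0.02093 + j3.794 Ω.
Step 4 — Series with R1: Z_total = R1 + (R2 || L) = 50.02 + j3.794 Ω = 50.16∠4.3° Ω.

Z = 50.02 + j3.794 Ω = 50.16∠4.3° Ω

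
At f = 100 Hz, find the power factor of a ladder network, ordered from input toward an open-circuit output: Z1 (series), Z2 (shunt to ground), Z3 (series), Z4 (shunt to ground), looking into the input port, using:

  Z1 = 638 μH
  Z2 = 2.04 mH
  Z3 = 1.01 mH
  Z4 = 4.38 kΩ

Step 1 — Angular frequency: ω = 2π·f = 2π·100 = 628.3 rad/s.
Step 2 — Component impedances:
  Z1: Z = jωL = j·628.3·0.000638 = 0 + j0.4009 Ω
  Z2: Z = jωL = j·628.3·0.00204 = 0 + j1.282 Ω
  Z3: Z = jωL = j·628.3·0.00101 = 0 + j0.6346 Ω
  Z4: Z = R = 4380 Ω
Step 3 — Ladder network (open output): work backward from the far end, alternating series and parallel combinations. Z_in = 0.0003751 + j1.683 Ω = 1.683∠90.0° Ω.
Step 4 — Power factor: PF = cos(φ) = Re(Z)/|Z| = 0.0003751/1.683 = 0.0002229.
Step 5 — Type: Im(Z) = 1.683 ⇒ lagging (phase φ = 90.0°).

PF = 0.0002229 (lagging, φ = 90.0°)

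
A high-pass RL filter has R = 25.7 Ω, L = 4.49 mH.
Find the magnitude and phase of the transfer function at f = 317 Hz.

Step 1 — Angular frequency: ω = 2π·317 = 1992 rad/s.
Step 2 — Transfer function: H(jω) = jωL/(R + jωL).
Step 3 — Numerator jωL = j·8.943; denominator R + jωL = 25.7 + j8.943.
Step 4 — H = 0.108 + j0.3104.
Step 5 — Magnitude: |H| = 0.3286 (-9.7 dB); phase: φ = 70.8°.

|H| = 0.3286 (-9.7 dB), φ = 70.8°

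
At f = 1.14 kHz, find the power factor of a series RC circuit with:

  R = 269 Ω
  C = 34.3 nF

Step 1 — Angular frequency: ω = 2π·f = 2π·1140 = 7163 rad/s.
Step 2 — Component impedances:
  R: Z = R = 269 Ω
  C: Z = 1/(jωC) = -j/(ω·C) = 0 - j4070 Ω
Step 3 — Series combination: Z_total = R + C = 269 - j4070 Ω = 4079∠-86.2° Ω.
Step 4 — Power factor: PF = cos(φ) = Re(Z)/|Z| = 269/4079 = 0.06595.
Step 5 — Type: Im(Z) = -4070 ⇒ leading (phase φ = -86.2°).

PF = 0.06595 (leading, φ = -86.2°)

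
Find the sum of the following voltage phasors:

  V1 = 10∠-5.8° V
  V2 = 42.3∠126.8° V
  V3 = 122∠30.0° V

Step 1 — Convert each phasor to rectangular form:
  V1 = 10·(cos(-5.8°) + j·sin(-5.8°)) = 9.949 - j1.011 V
  V2 = 42.3·(cos(126.8°) + j·sin(126.8°)) = -25.34 + j33.87 V
  V3 = 122·(cos(30.0°) + j·sin(30.0°)) = 105.7 + j61 V
Step 2 — Sum components: V_total = 90.27 + j93.86 V.
Step 3 — Convert to polar: |V_total| = 130.2 V, ∠V_total = 46.1°.

V_total = 130.2∠46.1° V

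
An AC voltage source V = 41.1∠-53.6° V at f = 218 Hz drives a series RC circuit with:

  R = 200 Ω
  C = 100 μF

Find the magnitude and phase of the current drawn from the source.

Step 1 — Angular frequency: ω = 2π·f = 2π·218 = 1370 rad/s.
Step 2 — Component impedances:
  R: Z = R = 200 Ω
  C: Z = 1/(jωC) = -j/(ω·C) = 0 - j7.301 Ω
Step 3 — Series combination: Z_total = R + C = 200 - j7.301 Ω = 200.1∠-2.1° Ω.
Step 4 — Source phasor: V = 41.1∠-53.6° V = 24.39 - j33.08 V.
Step 5 — Ohm's law: I = V / Z_total = (24.39 - j33.08) / (200 - j7.301) = 0.1278 - j0.1607 A.
Step 6 — Convert to polar: |I| = 0.2054 A, ∠I = -51.5°.

I = 0.2054∠-51.5° A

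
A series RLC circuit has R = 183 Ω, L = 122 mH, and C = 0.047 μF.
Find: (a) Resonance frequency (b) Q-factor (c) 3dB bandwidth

Step 1 — Resonance: ω₀ = 1/√(LC) = 1/√(0.122·4.7e-08) = 1.321e+04 rad/s.
Step 2 — f₀ = ω₀/(2π) = 2102 Hz.
Step 3 — Series Q: Q = ω₀L/R = 1.321e+04·0.122/183 = 8.804.
Step 4 — Bandwidth: Δω = ω₀/Q = 1500 rad/s; BW = Δω/(2π) = 238.7 Hz.

(a) f₀ = 2102 Hz  (b) Q = 8.804  (c) BW = 238.7 Hz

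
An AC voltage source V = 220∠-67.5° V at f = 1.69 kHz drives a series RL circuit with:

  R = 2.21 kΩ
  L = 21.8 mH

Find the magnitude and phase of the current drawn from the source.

Step 1 — Angular frequency: ω = 2π·f = 2π·1690 = 1.062e+04 rad/s.
Step 2 — Component impedances:
  R: Z = R = 2210 Ω
  L: Z = jωL = j·1.062e+04·0.0218 = 0 + j231.5 Ω
Step 3 — Series combination: Z_total = R + L = 2210 + j231.5 Ω = 2222∠6.0° Ω.
Step 4 — Source phasor: V = 220∠-67.5° V = 84.19 - j203.3 V.
Step 5 — Ohm's law: I = V / Z_total = (84.19 - j203.3) / (2210 + j231.5) = 0.02815 - j0.09492 A.
Step 6 — Convert to polar: |I| = 0.09901 A, ∠I = -73.5°.

I = 0.09901∠-73.5° A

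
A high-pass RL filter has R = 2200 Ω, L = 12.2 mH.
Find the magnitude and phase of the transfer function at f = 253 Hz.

Step 1 — Angular frequency: ω = 2π·253 = 1590 rad/s.
Step 2 — Transfer function: H(jω) = jωL/(R + jωL).
Step 3 — Numerator jωL = j·19.39; denominator R + jωL = 2200 + j19.39.
Step 4 — H = 7.77e-05 + j0.008815.
Step 5 — Magnitude: |H| = 0.008815 (-41.1 dB); phase: φ = 89.5°.

|H| = 0.008815 (-41.1 dB), φ = 89.5°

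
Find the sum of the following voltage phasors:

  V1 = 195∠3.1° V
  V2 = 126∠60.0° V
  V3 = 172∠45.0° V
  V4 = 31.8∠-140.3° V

Step 1 — Convert each phasor to rectangular form:
  V1 = 195·(cos(3.1°) + j·sin(3.1°)) = 194.7 + j10.55 V
  V2 = 126·(cos(60.0°) + j·sin(60.0°)) = 63 + j109.1 V
  V3 = 172·(cos(45.0°) + j·sin(45.0°)) = 121.6 + j121.6 V
  V4 = 31.8·(cos(-140.3°) + j·sin(-140.3°)) = -24.47 - j20.31 V
Step 2 — Sum components: V_total = 354.9 + j221 V.
Step 3 — Convert to polar: |V_total| = 418 V, ∠V_total = 31.9°.

V_total = 418∠31.9° V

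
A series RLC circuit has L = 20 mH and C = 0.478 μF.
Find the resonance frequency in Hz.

Step 1 — Resonance condition Im(Z)=0 gives ω₀ = 1/√(LC).
Step 2 — ω₀ = 1/√(0.02·4.78e-07) = 1.023e+04 rad/s.
Step 3 — f₀ = ω₀/(2π) = 1628 Hz.

f₀ = 1628 Hz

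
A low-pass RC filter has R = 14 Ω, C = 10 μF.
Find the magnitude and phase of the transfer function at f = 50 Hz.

Step 1 — Angular frequency: ω = 2π·50 = 314.2 rad/s.
Step 2 — Transfer function: H(jω) = 1/(1 + jωRC).
Step 3 — Denominator: 1 + jωRC = 1 + j·314.2·14·1e-05 = 1 + j0.04398.
Step 4 — H = 0.9981 - j0.0439.
Step 5 — Magnitude: |H| = 0.999 (-0.0 dB); phase: φ = -2.5°.

|H| = 0.999 (-0.0 dB), φ = -2.5°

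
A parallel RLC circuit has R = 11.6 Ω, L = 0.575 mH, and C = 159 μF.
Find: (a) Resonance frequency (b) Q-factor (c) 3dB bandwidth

Step 1 — Resonance: ω₀ = 1/√(LC) = 1/√(0.000575·0.000159) = 3307 rad/s.
Step 2 — f₀ = ω₀/(2π) = 526.4 Hz.
Step 3 — Parallel Q: Q = R/(ω₀L) = 11.6/(3307·0.000575) = 6.1.
Step 4 — Bandwidth: Δω = ω₀/Q = 542.2 rad/s; BW = Δω/(2π) = 86.29 Hz.

(a) f₀ = 526.4 Hz  (b) Q = 6.1  (c) BW = 86.29 Hz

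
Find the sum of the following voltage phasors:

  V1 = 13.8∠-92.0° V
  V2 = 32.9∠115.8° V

Step 1 — Convert each phasor to rectangular form:
  V1 = 13.8·(cos(-92.0°) + j·sin(-92.0°)) = -0.4816 - j13.79 V
  V2 = 32.9·(cos(115.8°) + j·sin(115.8°)) = -14.32 + j29.62 V
Step 2 — Sum components: V_total = -14.8 + j15.83 V.
Step 3 — Convert to polar: |V_total| = 21.67 V, ∠V_total = 133.1°.

V_total = 21.67∠133.1° V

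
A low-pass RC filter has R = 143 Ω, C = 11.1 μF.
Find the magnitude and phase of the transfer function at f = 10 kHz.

Step 1 — Angular frequency: ω = 2π·1e+04 = 6.283e+04 rad/s.
Step 2 — Transfer function: H(jω) = 1/(1 + jωRC).
Step 3 — Denominator: 1 + jωRC = 1 + j·6.283e+04·143·1.11e-05 = 1 + j99.73.
Step 4 — H = 0.0001005 - j0.01003.
Step 5 — Magnitude: |H| = 0.01003 (-40.0 dB); phase: φ = -89.4°.

|H| = 0.01003 (-40.0 dB), φ = -89.4°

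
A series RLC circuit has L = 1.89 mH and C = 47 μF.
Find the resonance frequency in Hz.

Step 1 — Resonance condition Im(Z)=0 gives ω₀ = 1/√(LC).
Step 2 — ω₀ = 1/√(0.00189·4.7e-05) = 3355 rad/s.
Step 3 — f₀ = ω₀/(2π) = 534 Hz.

f₀ = 534 Hz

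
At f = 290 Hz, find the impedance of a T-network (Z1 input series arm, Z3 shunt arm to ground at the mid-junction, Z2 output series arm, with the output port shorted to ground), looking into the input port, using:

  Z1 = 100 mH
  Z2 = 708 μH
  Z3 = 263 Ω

Step 1 — Angular frequency: ω = 2π·f = 2π·290 = 1822 rad/s.
Step 2 — Component impedances:
  Z1: Z = jωL = j·1822·0.1 = 0 + j182.2 Ω
  Z2: Z = jωL = j·1822·0.000708 = 0 + j1.29 Ω
  Z3: Z = R = 263 Ω
Step 3 — With the output port shorted to ground, the output series arm Z2 runs from the junction to ground; the shunt arm Z3 also runs from the junction to ground. They appear in parallel: Z3 || Z2 = 0.006328 + j1.29 Ω.
Step 4 — Series with input arm Z1: Z_in = Z1 + (Z3 || Z2) = 0.006328 + j183.5 Ω = 183.5∠90.0° Ω.

Z = 0.006328 + j183.5 Ω = 183.5∠90.0° Ω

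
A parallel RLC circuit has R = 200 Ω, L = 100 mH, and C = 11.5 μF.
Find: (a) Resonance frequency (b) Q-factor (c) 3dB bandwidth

Step 1 — Resonance: ω₀ = 1/√(LC) = 1/√(0.1·1.15e-05) = 932.5 rad/s.
Step 2 — f₀ = ω₀/(2π) = 148.4 Hz.
Step 3 — Parallel Q: Q = R/(ω₀L) = 200/(932.5·0.1) = 2.145.
Step 4 — Bandwidth: Δω = ω₀/Q = 434.8 rad/s; BW = Δω/(2π) = 69.2 Hz.

(a) f₀ = 148.4 Hz  (b) Q = 2.145  (c) BW = 69.2 Hz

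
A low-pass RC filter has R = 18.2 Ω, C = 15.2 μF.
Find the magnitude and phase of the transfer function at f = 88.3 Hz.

Step 1 — Angular frequency: ω = 2π·88.3 = 554.8 rad/s.
Step 2 — Transfer function: H(jω) = 1/(1 + jωRC).
Step 3 — Denominator: 1 + jωRC = 1 + j·554.8·18.2·1.52e-05 = 1 + j0.1535.
Step 4 — H = 0.977 - j0.1499.
Step 5 — Magnitude: |H| = 0.9884 (-0.1 dB); phase: φ = -8.7°.

|H| = 0.9884 (-0.1 dB), φ = -8.7°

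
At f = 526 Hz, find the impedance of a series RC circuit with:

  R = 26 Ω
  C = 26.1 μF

Step 1 — Angular frequency: ω = 2π·f = 2π·526 = 3305 rad/s.
Step 2 — Component impedances:
  R: Z = R = 26 Ω
  C: Z = 1/(jωC) = -j/(ω·C) = 0 - j11.59 Ω
Step 3 — Series combination: Z_total = R + C = 26 - j11.59 Ω = 28.47∠-24.0° Ω.

Z = 26 - j11.59 Ω = 28.47∠-24.0° Ω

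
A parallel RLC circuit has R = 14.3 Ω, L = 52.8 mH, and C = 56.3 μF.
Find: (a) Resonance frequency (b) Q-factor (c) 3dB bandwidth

Step 1 — Resonance: ω₀ = 1/√(LC) = 1/√(0.0528·5.63e-05) = 580 rad/s.
Step 2 — f₀ = ω₀/(2π) = 92.31 Hz.
Step 3 — Parallel Q: Q = R/(ω₀L) = 14.3/(580·0.0528) = 0.467.
Step 4 — Bandwidth: Δω = ω₀/Q = 1242 rad/s; BW = Δω/(2π) = 197.7 Hz.

(a) f₀ = 92.31 Hz  (b) Q = 0.467  (c) BW = 197.7 Hz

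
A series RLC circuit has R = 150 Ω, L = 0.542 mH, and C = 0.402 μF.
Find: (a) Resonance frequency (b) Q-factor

Step 1 — Resonance condition Im(Z)=0 gives ω₀ = 1/√(LC).
Step 2 — ω₀ = 1/√(0.000542·4.02e-07) = 6.775e+04 rad/s.
Step 3 — f₀ = ω₀/(2π) = 1.078e+04 Hz.
Step 4 — Series Q: Q = ω₀L/R = 6.775e+04·0.000542/150 = 0.2448.

(a) f₀ = 1.078e+04 Hz  (b) Q = 0.2448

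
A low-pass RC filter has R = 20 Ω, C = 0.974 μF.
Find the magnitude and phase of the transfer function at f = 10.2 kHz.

Step 1 — Angular frequency: ω = 2π·1.02e+04 = 6.409e+04 rad/s.
Step 2 — Transfer function: H(jω) = 1/(1 + jωRC).
Step 3 — Denominator: 1 + jωRC = 1 + j·6.409e+04·20·9.74e-07 = 1 + j1.248.
Step 4 — H = 0.3908 - j0.4879.
Step 5 — Magnitude: |H| = 0.6252 (-4.1 dB); phase: φ = -51.3°.

|H| = 0.6252 (-4.1 dB), φ = -51.3°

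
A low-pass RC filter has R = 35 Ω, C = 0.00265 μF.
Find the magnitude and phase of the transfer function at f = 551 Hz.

Step 1 — Angular frequency: ω = 2π·551 = 3462 rad/s.
Step 2 — Transfer function: H(jω) = 1/(1 + jωRC).
Step 3 — Denominator: 1 + jωRC = 1 + j·3462·35·2.65e-09 = 1 + j0.0003211.
Step 4 — H = 1 - j0.0003211.
Step 5 — Magnitude: |H| = 1 (-0.0 dB); phase: φ = -0.0°.

|H| = 1 (-0.0 dB), φ = -0.0°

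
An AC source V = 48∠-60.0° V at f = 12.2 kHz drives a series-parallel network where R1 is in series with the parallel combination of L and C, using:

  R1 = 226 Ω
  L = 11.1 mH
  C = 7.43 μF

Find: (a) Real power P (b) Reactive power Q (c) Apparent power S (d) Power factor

Step 1 — Angular frequency: ω = 2π·f = 2π·1.22e+04 = 7.665e+04 rad/s.
Step 2 — Component impedances:
  R1: Z = R = 226 Ω
  L: Z = jωL = j·7.665e+04·0.0111 = 0 + j850.9 Ω
  C: Z = 1/(jωC) = -j/(ω·C) = 0 - j1.756 Ω
Step 3 — Parallel branch: L || C = 1/(1/L + 1/C) = 0 - j1.759 Ω.
Step 4 — Series with R1: Z_total = R1 + (L || C) = 226 - j1.759 Ω = 226∠-0.4° Ω.
Step 5 — Source phasor: V = 48∠-60.0° V = 24 - j41.57 V.
Step 6 — Current: I = V / Z = 0.1076 - j0.1831 A = 0.2124∠-59.6° A.
Step 7 — Complex power: S = V·I* = 10.19 - j0.07936 VA.
Step 8 — Real power: P = Re(S) = 10.19 W.
Step 9 — Reactive power: Q = Im(S) = -0.07936 VAR.
Step 10 — Apparent power: |S| = 10.19 VA.
Step 11 — Power factor: PF = P/|S| = 1 (leading).

(a) P = 10.19 W  (b) Q = -0.07936 VAR  (c) S = 10.19 VA  (d) PF = 1 (leading)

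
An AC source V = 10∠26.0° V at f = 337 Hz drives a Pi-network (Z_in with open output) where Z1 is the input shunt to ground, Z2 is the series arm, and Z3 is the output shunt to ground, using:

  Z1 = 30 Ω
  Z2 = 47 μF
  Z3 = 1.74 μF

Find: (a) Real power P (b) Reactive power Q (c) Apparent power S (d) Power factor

Step 1 — Angular frequency: ω = 2π·f = 2π·337 = 2117 rad/s.
Step 2 — Component impedances:
  Z1: Z = R = 30 Ω
  Z2: Z = 1/(jωC) = -j/(ω·C) = 0 - j10.05 Ω
  Z3: Z = 1/(jωC) = -j/(ω·C) = 0 - j271.4 Ω
Step 3 — With open output, the series arm Z2 and the output shunt Z3 appear in series to ground: Z2 + Z3 = 0 - j281.5 Ω.
Step 4 — Parallel with input shunt Z1: Z_in = Z1 || (Z2 + Z3) = 29.66 - j3.162 Ω = 29.83∠-6.1° Ω.
Step 5 — Source phasor: V = 10∠26.0° V = 8.988 + j4.384 V.
Step 6 — Current: I = V / Z = 0.284 + j0.1781 A = 0.3352∠32.1° A.
Step 7 — Complex power: S = V·I* = 3.333 - j0.3553 VA.
Step 8 — Real power: P = Re(S) = 3.333 W.
Step 9 — Reactive power: Q = Im(S) = -0.3553 VAR.
Step 10 — Apparent power: |S| = 3.352 VA.
Step 11 — Power factor: PF = P/|S| = 0.9944 (leading).

(a) P = 3.333 W  (b) Q = -0.3553 VAR  (c) S = 3.352 VA  (d) PF = 0.9944 (leading)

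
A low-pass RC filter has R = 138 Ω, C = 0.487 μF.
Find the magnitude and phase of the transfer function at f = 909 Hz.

Step 1 — Angular frequency: ω = 2π·909 = 5711 rad/s.
Step 2 — Transfer function: H(jω) = 1/(1 + jωRC).
Step 3 — Denominator: 1 + jωRC = 1 + j·5711·138·4.87e-07 = 1 + j0.3838.
Step 4 — H = 0.8716 - j0.3346.
Step 5 — Magnitude: |H| = 0.9336 (-0.6 dB); phase: φ = -21.0°.

|H| = 0.9336 (-0.6 dB), φ = -21.0°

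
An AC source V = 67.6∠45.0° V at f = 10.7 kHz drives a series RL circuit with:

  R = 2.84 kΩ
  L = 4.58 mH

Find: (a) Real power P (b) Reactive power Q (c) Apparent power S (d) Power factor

Step 1 — Angular frequency: ω = 2π·f = 2π·1.07e+04 = 6.723e+04 rad/s.
Step 2 — Component impedances:
  R: Z = R = 2840 Ω
  L: Z = jωL = j·6.723e+04·0.00458 = 0 + j307.9 Ω
Step 3 — Series combination: Z_total = R + L = 2840 + j307.9 Ω = 2857∠6.2° Ω.
Step 4 — Source phasor: V = 67.6∠45.0° V = 47.8 + j47.8 V.
Step 5 — Current: I = V / Z = 0.01844 + j0.01483 A = 0.02366∠38.8° A.
Step 6 — Complex power: S = V·I* = 1.59 + j0.1724 VA.
Step 7 — Real power: P = Re(S) = 1.59 W.
Step 8 — Reactive power: Q = Im(S) = 0.1724 VAR.
Step 9 — Apparent power: |S| = 1.6 VA.
Step 10 — Power factor: PF = P/|S| = 0.9942 (lagging).

(a) P = 1.59 W  (b) Q = 0.1724 VAR  (c) S = 1.6 VA  (d) PF = 0.9942 (lagging)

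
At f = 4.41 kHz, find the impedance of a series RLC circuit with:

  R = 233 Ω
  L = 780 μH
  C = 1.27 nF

Step 1 — Angular frequency: ω = 2π·f = 2π·4410 = 2.771e+04 rad/s.
Step 2 — Component impedances:
  R: Z = R = 233 Ω
  L: Z = jωL = j·2.771e+04·0.00078 = 0 + j21.61 Ω
  C: Z = 1/(jωC) = -j/(ω·C) = 0 - j2.842e+04 Ω
Step 3 — Series combination: Z_total = R + L + C = 233 - j2.84e+04 Ω = 2.84e+04∠-89.5° Ω.

Z = 233 - j2.84e+04 Ω = 2.84e+04∠-89.5° Ω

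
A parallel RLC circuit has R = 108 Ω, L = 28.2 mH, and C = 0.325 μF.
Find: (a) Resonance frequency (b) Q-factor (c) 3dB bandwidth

Step 1 — Resonance: ω₀ = 1/√(LC) = 1/√(0.0282·3.25e-07) = 1.045e+04 rad/s.
Step 2 — f₀ = ω₀/(2π) = 1662 Hz.
Step 3 — Parallel Q: Q = R/(ω₀L) = 108/(1.045e+04·0.0282) = 0.3666.
Step 4 — Bandwidth: Δω = ω₀/Q = 2.849e+04 rad/s; BW = Δω/(2π) = 4534 Hz.

(a) f₀ = 1662 Hz  (b) Q = 0.3666  (c) BW = 4534 Hz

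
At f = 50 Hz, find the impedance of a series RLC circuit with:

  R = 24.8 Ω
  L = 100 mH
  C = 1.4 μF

Step 1 — Angular frequency: ω = 2π·f = 2π·50 = 314.2 rad/s.
Step 2 — Component impedances:
  R: Z = R = 24.8 Ω
  L: Z = jωL = j·314.2·0.1 = 0 + j31.42 Ω
  C: Z = 1/(jωC) = -j/(ω·C) = 0 - j2274 Ω
Step 3 — Series combination: Z_total = R + L + C = 24.8 - j2242 Ω = 2242∠-89.4° Ω.

Z = 24.8 - j2242 Ω = 2242∠-89.4° Ω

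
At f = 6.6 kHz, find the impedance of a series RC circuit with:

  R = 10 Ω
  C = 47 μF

Step 1 — Angular frequency: ω = 2π·f = 2π·6600 = 4.147e+04 rad/s.
Step 2 — Component impedances:
  R: Z = R = 10 Ω
  C: Z = 1/(jωC) = -j/(ω·C) = 0 - j0.5131 Ω
Step 3 — Series combination: Z_total = R + C = 10 - j0.5131 Ω = 10.01∠-2.9° Ω.

Z = 10 - j0.5131 Ω = 10.01∠-2.9° Ω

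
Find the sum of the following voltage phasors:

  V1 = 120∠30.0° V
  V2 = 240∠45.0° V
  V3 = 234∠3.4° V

Step 1 — Convert each phasor to rectangular form:
  V1 = 120·(cos(30.0°) + j·sin(30.0°)) = 103.9 + j60 V
  V2 = 240·(cos(45.0°) + j·sin(45.0°)) = 169.7 + j169.7 V
  V3 = 234·(cos(3.4°) + j·sin(3.4°)) = 233.6 + j13.88 V
Step 2 — Sum components: V_total = 507.2 + j243.6 V.
Step 3 — Convert to polar: |V_total| = 562.7 V, ∠V_total = 25.7°.

V_total = 562.7∠25.7° V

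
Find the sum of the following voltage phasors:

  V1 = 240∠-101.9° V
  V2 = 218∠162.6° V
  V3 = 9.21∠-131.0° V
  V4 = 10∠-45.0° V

Step 1 — Convert each phasor to rectangular form:
  V1 = 240·(cos(-101.9°) + j·sin(-101.9°)) = -49.49 - j234.8 V
  V2 = 218·(cos(162.6°) + j·sin(162.6°)) = -208 + j65.19 V
  V3 = 9.21·(cos(-131.0°) + j·sin(-131.0°)) = -6.042 - j6.951 V
  V4 = 10·(cos(-45.0°) + j·sin(-45.0°)) = 7.071 - j7.071 V
Step 2 — Sum components: V_total = -256.5 - j183.7 V.
Step 3 — Convert to polar: |V_total| = 315.5 V, ∠V_total = -144.4°.

V_total = 315.5∠-144.4° V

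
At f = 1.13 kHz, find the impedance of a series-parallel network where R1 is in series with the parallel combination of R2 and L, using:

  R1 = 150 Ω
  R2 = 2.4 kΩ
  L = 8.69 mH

Step 1 — Angular frequency: ω = 2π·f = 2π·1130 = 7100 rad/s.
Step 2 — Component impedances:
  R1: Z = R = 150 Ω
  R2: Z = R = 2400 Ω
  L: Z = jωL = j·7100·0.00869 = 0 + j61.7 Ω
Step 3 — Parallel branch: R2 || L = 1/(1/R2 + 1/L) = 1.585 + j61.66 Ω.
Step 4 — Series with R1: Z_total = R1 + (R2 || L) = 151.6 + j61.66 Ω = 163.6∠22.1° Ω.

Z = 151.6 + j61.66 Ω = 163.6∠22.1° Ω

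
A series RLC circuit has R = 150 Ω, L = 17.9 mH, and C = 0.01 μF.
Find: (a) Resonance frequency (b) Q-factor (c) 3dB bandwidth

Step 1 — Resonance condition Im(Z)=0 gives ω₀ = 1/√(LC).
Step 2 — ω₀ = 1/√(0.0179·1e-08) = 7.474e+04 rad/s.
Step 3 — f₀ = ω₀/(2π) = 1.19e+04 Hz.
Step 4 — Series Q: Q = ω₀L/R = 7.474e+04·0.0179/150 = 8.919.
Step 5 — 3dB bandwidth: Δω = ω₀/Q = 8380 rad/s; BW = Δω/(2π) = 1334 Hz.

(a) f₀ = 1.19e+04 Hz  (b) Q = 8.919  (c) BW = 1334 Hz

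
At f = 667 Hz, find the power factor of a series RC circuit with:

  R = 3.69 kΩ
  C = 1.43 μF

Step 1 — Angular frequency: ω = 2π·f = 2π·667 = 4191 rad/s.
Step 2 — Component impedances:
  R: Z = R = 3690 Ω
  C: Z = 1/(jωC) = -j/(ω·C) = 0 - j166.9 Ω
Step 3 — Series combination: Z_total = R + C = 3690 - j166.9 Ω = 3694∠-2.6° Ω.
Step 4 — Power factor: PF = cos(φ) = Re(Z)/|Z| = 3690/3693.8 = 0.999.
Step 5 — Type: Im(Z) = -166.9 ⇒ leading (phase φ = -2.6°).

PF = 0.999 (leading, φ = -2.6°)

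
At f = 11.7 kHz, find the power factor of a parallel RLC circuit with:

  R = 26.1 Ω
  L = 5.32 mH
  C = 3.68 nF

Step 1 — Angular frequency: ω = 2π·f = 2π·1.17e+04 = 7.351e+04 rad/s.
Step 2 — Component impedances:
  R: Z = R = 26.1 Ω
  L: Z = jωL = j·7.351e+04·0.00532 = 0 + j391.1 Ω
  C: Z = 1/(jωC) = -j/(ω·C) = 0 - j3696 Ω
Step 3 — Parallel combination: 1/Z_total = 1/R + 1/L + 1/C; Z_total = 26.01 + j1.552 Ω = 26.05∠3.4° Ω.
Step 4 — Power factor: PF = cos(φ) = Re(Z)/|Z| = 26.007/26.054 = 0.9982.
Step 5 — Type: Im(Z) = 1.552 ⇒ lagging (phase φ = 3.4°).

PF = 0.9982 (lagging, φ = 3.4°)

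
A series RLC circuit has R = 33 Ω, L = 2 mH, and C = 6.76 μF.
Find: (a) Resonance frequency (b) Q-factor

Step 1 — Resonance condition Im(Z)=0 gives ω₀ = 1/√(LC).
Step 2 — ω₀ = 1/√(0.002·6.76e-06) = 8600 rad/s.
Step 3 — f₀ = ω₀/(2π) = 1369 Hz.
Step 4 — Series Q: Q = ω₀L/R = 8600·0.002/33 = 0.5212.

(a) f₀ = 1369 Hz  (b) Q = 0.5212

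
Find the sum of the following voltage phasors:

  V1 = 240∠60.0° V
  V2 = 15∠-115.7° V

Step 1 — Convert each phasor to rectangular form:
  V1 = 240·(cos(60.0°) + j·sin(60.0°)) = 120 + j207.8 V
  V2 = 15·(cos(-115.7°) + j·sin(-115.7°)) = -6.505 - j13.52 V
Step 2 — Sum components: V_total = 113.5 + j194.3 V.
Step 3 — Convert to polar: |V_total| = 225 V, ∠V_total = 59.7°.

V_total = 225∠59.7° V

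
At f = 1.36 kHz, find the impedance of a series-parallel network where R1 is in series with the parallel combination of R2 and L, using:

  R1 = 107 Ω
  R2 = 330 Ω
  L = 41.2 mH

Step 1 — Angular frequency: ω = 2π·f = 2π·1360 = 8545 rad/s.
Step 2 — Component impedances:
  R1: Z = R = 107 Ω
  R2: Z = R = 330 Ω
  L: Z = jωL = j·8545·0.0412 = 0 + j352.1 Ω
Step 3 — Parallel branch: R2 || L = 1/(1/R2 + 1/L) = 175.7 + j164.7 Ω.
Step 4 — Series with R1: Z_total = R1 + (R2 || L) = 282.7 + j164.7 Ω = 327.1∠30.2° Ω.

Z = 282.7 + j164.7 Ω = 327.1∠30.2° Ω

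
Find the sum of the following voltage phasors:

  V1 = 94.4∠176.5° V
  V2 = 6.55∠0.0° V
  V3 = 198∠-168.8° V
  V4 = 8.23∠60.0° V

Step 1 — Convert each phasor to rectangular form:
  V1 = 94.4·(cos(176.5°) + j·sin(176.5°)) = -94.22 + j5.763 V
  V2 = 6.55·(cos(0.0°) + j·sin(0.0°)) = 6.55 V
  V3 = 198·(cos(-168.8°) + j·sin(-168.8°)) = -194.2 - j38.46 V
  V4 = 8.23·(cos(60.0°) + j·sin(60.0°)) = 4.115 + j7.127 V
Step 2 — Sum components: V_total = -277.8 - j25.57 V.
Step 3 — Convert to polar: |V_total| = 279 V, ∠V_total = -174.7°.

V_total = 279∠-174.7° V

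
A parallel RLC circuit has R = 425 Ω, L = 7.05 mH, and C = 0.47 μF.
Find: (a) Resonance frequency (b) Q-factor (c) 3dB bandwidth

Step 1 — Resonance: ω₀ = 1/√(LC) = 1/√(0.00705·4.7e-07) = 1.737e+04 rad/s.
Step 2 — f₀ = ω₀/(2π) = 2765 Hz.
Step 3 — Parallel Q: Q = R/(ω₀L) = 425/(1.737e+04·0.00705) = 3.47.
Step 4 — Bandwidth: Δω = ω₀/Q = 5006 rad/s; BW = Δω/(2π) = 796.8 Hz.

(a) f₀ = 2765 Hz  (b) Q = 3.47  (c) BW = 796.8 Hz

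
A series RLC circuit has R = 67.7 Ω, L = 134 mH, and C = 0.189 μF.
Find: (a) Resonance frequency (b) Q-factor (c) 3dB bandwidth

Step 1 — Resonance: ω₀ = 1/√(LC) = 1/√(0.134·1.89e-07) = 6284 rad/s.
Step 2 — f₀ = ω₀/(2π) = 1000 Hz.
Step 3 — Series Q: Q = ω₀L/R = 6284·0.134/67.7 = 12.44.
Step 4 — Bandwidth: Δω = ω₀/Q = 505.2 rad/s; BW = Δω/(2π) = 80.41 Hz.

(a) f₀ = 1000 Hz  (b) Q = 12.44  (c) BW = 80.41 Hz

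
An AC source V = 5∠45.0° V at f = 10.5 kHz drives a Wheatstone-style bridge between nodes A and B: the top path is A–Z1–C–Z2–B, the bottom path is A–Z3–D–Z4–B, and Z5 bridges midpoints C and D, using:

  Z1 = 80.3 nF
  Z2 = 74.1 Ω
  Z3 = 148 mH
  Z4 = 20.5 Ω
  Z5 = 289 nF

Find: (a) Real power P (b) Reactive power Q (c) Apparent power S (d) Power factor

Step 1 — Angular frequency: ω = 2π·f = 2π·1.05e+04 = 6.597e+04 rad/s.
Step 2 — Component impedances:
  Z1: Z = 1/(jωC) = -j/(ω·C) = 0 - j188.8 Ω
  Z2: Z = R = 74.1 Ω
  Z3: Z = jωL = j·6.597e+04·0.148 = 0 + j9764 Ω
  Z4: Z = R = 20.5 Ω
  Z5: Z = 1/(jωC) = -j/(ω·C) = 0 - j52.45 Ω
Step 3 — Bridge requires nodal analysis (the Z5 bridge couples midpoints C and D, so the two paths cannot be reduced to a simple series/parallel combination). Setting node B to ground and injecting 1 A at node A, the 3-node admittance system at A, C, D solves to V_A = Z_AB = 30.52 - j218.4 Ω = 220.5∠-82.0° Ω.
Step 4 — Source phasor: V = 5∠45.0° V = 3.536 + j3.536 V.
Step 5 — Current: I = V / Z = -0.01366 + j0.01809 A = 0.02267∠127.0° A.
Step 6 — Complex power: S = V·I* = 0.01569 - j0.1123 VA.
Step 7 — Real power: P = Re(S) = 0.01569 W.
Step 8 — Reactive power: Q = Im(S) = -0.1123 VAR.
Step 9 — Apparent power: |S| = 0.1134 VA.
Step 10 — Power factor: PF = P/|S| = 0.1384 (leading).

(a) P = 0.01569 W  (b) Q = -0.1123 VAR  (c) S = 0.1134 VA  (d) PF = 0.1384 (leading)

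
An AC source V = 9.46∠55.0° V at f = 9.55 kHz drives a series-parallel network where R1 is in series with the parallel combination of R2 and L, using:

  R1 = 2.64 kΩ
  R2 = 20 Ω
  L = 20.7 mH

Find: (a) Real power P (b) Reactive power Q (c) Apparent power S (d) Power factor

Step 1 — Angular frequency: ω = 2π·f = 2π·9550 = 6e+04 rad/s.
Step 2 — Component impedances:
  R1: Z = R = 2640 Ω
  R2: Z = R = 20 Ω
  L: Z = jωL = j·6e+04·0.0207 = 0 + j1242 Ω
Step 3 — Parallel branch: R2 || L = 1/(1/R2 + 1/L) = 19.99 + j0.322 Ω.
Step 4 — Series with R1: Z_total = R1 + (R2 || L) = 2660 + j0.322 Ω = 2660∠0.0° Ω.
Step 5 — Source phasor: V = 9.46∠55.0° V = 5.426 + j7.749 V.
Step 6 — Current: I = V / Z = 0.00204 + j0.002913 A = 0.003556∠55.0° A.
Step 7 — Complex power: S = V·I* = 0.03364 + j4.072e-06 VA.
Step 8 — Real power: P = Re(S) = 0.03364 W.
Step 9 — Reactive power: Q = Im(S) = 4.072e-06 VAR.
Step 10 — Apparent power: |S| = 0.03364 VA.
Step 11 — Power factor: PF = P/|S| = 1 (lagging).

(a) P = 0.03364 W  (b) Q = 4.072e-06 VAR  (c) S = 0.03364 VA  (d) PF = 1 (lagging)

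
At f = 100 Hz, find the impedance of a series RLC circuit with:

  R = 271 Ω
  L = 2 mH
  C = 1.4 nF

Step 1 — Angular frequency: ω = 2π·f = 2π·100 = 628.3 rad/s.
Step 2 — Component impedances:
  R: Z = R = 271 Ω
  L: Z = jωL = j·628.3·0.002 = 0 + j1.257 Ω
  C: Z = 1/(jωC) = -j/(ω·C) = 0 - j1.137e+06 Ω
Step 3 — Series combination: Z_total = R + L + C = 271 - j1.137e+06 Ω = 1.137e+06∠-90.0° Ω.

Z = 271 - j1.137e+06 Ω = 1.137e+06∠-90.0° Ω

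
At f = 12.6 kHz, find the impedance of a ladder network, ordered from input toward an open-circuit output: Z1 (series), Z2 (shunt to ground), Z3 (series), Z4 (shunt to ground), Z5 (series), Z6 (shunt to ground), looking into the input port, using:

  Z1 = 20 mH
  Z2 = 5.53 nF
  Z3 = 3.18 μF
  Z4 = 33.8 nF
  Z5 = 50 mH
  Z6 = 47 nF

Step 1 — Angular frequency: ω = 2π·f = 2π·1.26e+04 = 7.917e+04 rad/s.
Step 2 — Component impedances:
  Z1: Z = jωL = j·7.917e+04·0.02 = 0 + j1583 Ω
  Z2: Z = 1/(jωC) = -j/(ω·C) = 0 - j2284 Ω
  Z3: Z = 1/(jωC) = -j/(ω·C) = 0 - j3.972 Ω
  Z4: Z = 1/(jωC) = -j/(ω·C) = 0 - j373.7 Ω
  Z5: Z = jωL = j·7.917e+04·0.05 = 0 + j3958 Ω
  Z6: Z = 1/(jωC) = -j/(ω·C) = 0 - j268.8 Ω
Step 3 — Ladder network (open output): work backward from the far end, alternating series and parallel combinations. Z_in = 0 + j1229 Ω = 1229∠90.0° Ω.

Z = 0 + j1229 Ω = 1229∠90.0° Ω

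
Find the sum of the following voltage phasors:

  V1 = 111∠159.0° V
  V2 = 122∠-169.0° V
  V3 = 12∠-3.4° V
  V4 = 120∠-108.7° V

Step 1 — Convert each phasor to rectangular form:
  V1 = 111·(cos(159.0°) + j·sin(159.0°)) = -103.6 + j39.78 V
  V2 = 122·(cos(-169.0°) + j·sin(-169.0°)) = -119.8 - j23.28 V
  V3 = 12·(cos(-3.4°) + j·sin(-3.4°)) = 11.98 - j0.7117 V
  V4 = 120·(cos(-108.7°) + j·sin(-108.7°)) = -38.47 - j113.7 V
Step 2 — Sum components: V_total = -249.9 - j97.88 V.
Step 3 — Convert to polar: |V_total| = 268.4 V, ∠V_total = -158.6°.

V_total = 268.4∠-158.6° V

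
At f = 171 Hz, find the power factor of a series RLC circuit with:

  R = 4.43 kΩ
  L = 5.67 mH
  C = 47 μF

Step 1 — Angular frequency: ω = 2π·f = 2π·171 = 1074 rad/s.
Step 2 — Component impedances:
  R: Z = R = 4430 Ω
  L: Z = jωL = j·1074·0.00567 = 0 + j6.092 Ω
  C: Z = 1/(jωC) = -j/(ω·C) = 0 - j19.8 Ω
Step 3 — Series combination: Z_total = R + L + C = 4430 - j13.71 Ω = 4430∠-0.2° Ω.
Step 4 — Power factor: PF = cos(φ) = Re(Z)/|Z| = 4430/4430 = 1.
Step 5 — Type: Im(Z) = -13.71 ⇒ leading (phase φ = -0.2°).

PF = 1 (leading, φ = -0.2°)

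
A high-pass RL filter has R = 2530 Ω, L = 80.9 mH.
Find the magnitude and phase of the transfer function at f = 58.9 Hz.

Step 1 — Angular frequency: ω = 2π·58.9 = 370.1 rad/s.
Step 2 — Transfer function: H(jω) = jωL/(R + jωL).
Step 3 — Numerator jωL = j·29.94; denominator R + jωL = 2530 + j29.94.
Step 4 — H = 0.00014 + j0.01183.
Step 5 — Magnitude: |H| = 0.01183 (-38.5 dB); phase: φ = 89.3°.

|H| = 0.01183 (-38.5 dB), φ = 89.3°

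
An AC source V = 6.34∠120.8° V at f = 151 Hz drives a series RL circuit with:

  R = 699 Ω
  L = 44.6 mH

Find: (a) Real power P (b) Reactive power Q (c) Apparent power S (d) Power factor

Step 1 — Angular frequency: ω = 2π·f = 2π·151 = 948.8 rad/s.
Step 2 — Component impedances:
  R: Z = R = 699 Ω
  L: Z = jωL = j·948.8·0.0446 = 0 + j42.31 Ω
Step 3 — Series combination: Z_total = R + L = 699 + j42.31 Ω = 700.3∠3.5° Ω.
Step 4 — Source phasor: V = 6.34∠120.8° V = -3.246 + j5.446 V.
Step 5 — Current: I = V / Z = -0.004157 + j0.008043 A = 0.009054∠117.3° A.
Step 6 — Complex power: S = V·I* = 0.05729 + j0.003468 VA.
Step 7 — Real power: P = Re(S) = 0.05729 W.
Step 8 — Reactive power: Q = Im(S) = 0.003468 VAR.
Step 9 — Apparent power: |S| = 0.0574 VA.
Step 10 — Power factor: PF = P/|S| = 0.9982 (lagging).

(a) P = 0.05729 W  (b) Q = 0.003468 VAR  (c) S = 0.0574 VA  (d) PF = 0.9982 (lagging)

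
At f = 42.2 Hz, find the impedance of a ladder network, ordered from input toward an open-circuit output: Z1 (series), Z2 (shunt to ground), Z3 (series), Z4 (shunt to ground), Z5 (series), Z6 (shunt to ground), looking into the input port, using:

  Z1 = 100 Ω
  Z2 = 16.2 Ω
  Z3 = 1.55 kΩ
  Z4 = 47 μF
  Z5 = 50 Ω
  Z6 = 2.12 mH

Step 1 — Angular frequency: ω = 2π·f = 2π·42.2 = 265.2 rad/s.
Step 2 — Component impedances:
  Z1: Z = R = 100 Ω
  Z2: Z = R = 16.2 Ω
  Z3: Z = R = 1550 Ω
  Z4: Z = 1/(jωC) = -j/(ω·C) = 0 - j80.24 Ω
  Z5: Z = R = 50 Ω
  Z6: Z = jωL = j·265.2·0.00212 = 0 + j0.5621 Ω
Step 3 — Ladder network (open output): work backward from the far end, alternating series and parallel combinations. Z_in = 116 - j0.002275 Ω = 116∠-0.0° Ω.

Z = 116 - j0.002275 Ω = 116∠-0.0° Ω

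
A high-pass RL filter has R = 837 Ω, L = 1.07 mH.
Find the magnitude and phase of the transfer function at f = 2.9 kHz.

Step 1 — Angular frequency: ω = 2π·2900 = 1.822e+04 rad/s.
Step 2 — Transfer function: H(jω) = jωL/(R + jωL).
Step 3 — Numerator jωL = j·19.5; denominator R + jωL = 837 + j19.5.
Step 4 — H = 0.0005423 + j0.02328.
Step 5 — Magnitude: |H| = 0.02329 (-32.7 dB); phase: φ = 88.7°.

|H| = 0.02329 (-32.7 dB), φ = 88.7°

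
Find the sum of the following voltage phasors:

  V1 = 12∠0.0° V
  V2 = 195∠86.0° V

Step 1 — Convert each phasor to rectangular form:
  V1 = 12·(cos(0.0°) + j·sin(0.0°)) = 12 V
  V2 = 195·(cos(86.0°) + j·sin(86.0°)) = 13.6 + j194.5 V
Step 2 — Sum components: V_total = 25.6 + j194.5 V.
Step 3 — Convert to polar: |V_total| = 196.2 V, ∠V_total = 82.5°.

V_total = 196.2∠82.5° V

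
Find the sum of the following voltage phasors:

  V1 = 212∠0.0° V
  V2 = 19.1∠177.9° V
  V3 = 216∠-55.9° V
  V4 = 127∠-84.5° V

Step 1 — Convert each phasor to rectangular form:
  V1 = 212·(cos(0.0°) + j·sin(0.0°)) = 212 V
  V2 = 19.1·(cos(177.9°) + j·sin(177.9°)) = -19.09 + j0.6999 V
  V3 = 216·(cos(-55.9°) + j·sin(-55.9°)) = 121.1 - j178.9 V
  V4 = 127·(cos(-84.5°) + j·sin(-84.5°)) = 12.17 - j126.4 V
Step 2 — Sum components: V_total = 326.2 - j304.6 V.
Step 3 — Convert to polar: |V_total| = 446.3 V, ∠V_total = -43.0°.

V_total = 446.3∠-43.0° V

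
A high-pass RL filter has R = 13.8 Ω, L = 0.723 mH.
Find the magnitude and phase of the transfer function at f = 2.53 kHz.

Step 1 — Angular frequency: ω = 2π·2530 = 1.59e+04 rad/s.
Step 2 — Transfer function: H(jω) = jωL/(R + jωL).
Step 3 — Numerator jωL = j·11.49; denominator R + jωL = 13.8 + j11.49.
Step 4 — H = 0.4095 + j0.4918.
Step 5 — Magnitude: |H| = 0.64 (-3.9 dB); phase: φ = 50.2°.

|H| = 0.64 (-3.9 dB), φ = 50.2°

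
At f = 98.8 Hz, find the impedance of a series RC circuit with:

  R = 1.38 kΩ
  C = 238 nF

Step 1 — Angular frequency: ω = 2π·f = 2π·98.8 = 620.8 rad/s.
Step 2 — Component impedances:
  R: Z = R = 1380 Ω
  C: Z = 1/(jωC) = -j/(ω·C) = 0 - j6768 Ω
Step 3 — Series combination: Z_total = R + C = 1380 - j6768 Ω = 6908∠-78.5° Ω.

Z = 1380 - j6768 Ω = 6908∠-78.5° Ω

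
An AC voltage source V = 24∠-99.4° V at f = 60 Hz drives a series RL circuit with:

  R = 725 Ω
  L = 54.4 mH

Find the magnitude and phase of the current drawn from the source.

Step 1 — Angular frequency: ω = 2π·f = 2π·60 = 377 rad/s.
Step 2 — Component impedances:
  R: Z = R = 725 Ω
  L: Z = jωL = j·377·0.0544 = 0 + j20.51 Ω
Step 3 — Series combination: Z_total = R + L = 725 + j20.51 Ω = 725.3∠1.6° Ω.
Step 4 — Source phasor: V = 24∠-99.4° V = -3.92 - j23.68 V.
Step 5 — Ohm's law: I = V / Z_total = (-3.92 - j23.68) / (725 + j20.51) = -0.006325 - j0.03248 A.
Step 6 — Convert to polar: |I| = 0.03309 A, ∠I = -101.0°.

I = 0.03309∠-101.0° A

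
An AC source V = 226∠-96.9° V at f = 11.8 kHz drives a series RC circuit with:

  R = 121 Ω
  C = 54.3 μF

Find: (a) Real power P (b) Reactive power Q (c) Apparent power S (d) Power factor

Step 1 — Angular frequency: ω = 2π·f = 2π·1.18e+04 = 7.414e+04 rad/s.
Step 2 — Component impedances:
  R: Z = R = 121 Ω
  C: Z = 1/(jωC) = -j/(ω·C) = 0 - j0.2484 Ω
Step 3 — Series combination: Z_total = R + C = 121 - j0.2484 Ω = 121∠-0.1° Ω.
Step 4 — Source phasor: V = 226∠-96.9° V = -27.15 - j224.4 V.
Step 5 — Current: I = V / Z = -0.2206 - j1.855 A = 1.868∠-96.8° A.
Step 6 — Complex power: S = V·I* = 422.1 - j0.8665 VA.
Step 7 — Real power: P = Re(S) = 422.1 W.
Step 8 — Reactive power: Q = Im(S) = -0.8665 VAR.
Step 9 — Apparent power: |S| = 422.1 VA.
Step 10 — Power factor: PF = P/|S| = 1 (leading).

(a) P = 422.1 W  (b) Q = -0.8665 VAR  (c) S = 422.1 VA  (d) PF = 1 (leading)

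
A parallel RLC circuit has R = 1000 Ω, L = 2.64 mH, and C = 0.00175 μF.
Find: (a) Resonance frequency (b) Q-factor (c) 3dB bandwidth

Step 1 — Resonance: ω₀ = 1/√(LC) = 1/√(0.00264·1.75e-09) = 4.652e+05 rad/s.
Step 2 — f₀ = ω₀/(2π) = 7.405e+04 Hz.
Step 3 — Parallel Q: Q = R/(ω₀L) = 1000/(4.652e+05·0.00264) = 0.8142.
Step 4 — Bandwidth: Δω = ω₀/Q = 5.714e+05 rad/s; BW = Δω/(2π) = 9.095e+04 Hz.

(a) f₀ = 7.405e+04 Hz  (b) Q = 0.8142  (c) BW = 9.095e+04 Hz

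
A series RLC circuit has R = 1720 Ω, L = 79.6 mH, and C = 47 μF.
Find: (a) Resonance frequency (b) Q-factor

Step 1 — Resonance condition Im(Z)=0 gives ω₀ = 1/√(LC).
Step 2 — ω₀ = 1/√(0.0796·4.7e-05) = 517 rad/s.
Step 3 — f₀ = ω₀/(2π) = 82.28 Hz.
Step 4 — Series Q: Q = ω₀L/R = 517·0.0796/1720 = 0.02393.

(a) f₀ = 82.28 Hz  (b) Q = 0.02393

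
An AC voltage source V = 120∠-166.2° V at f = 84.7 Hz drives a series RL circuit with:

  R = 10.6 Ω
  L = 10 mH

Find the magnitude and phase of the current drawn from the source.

Step 1 — Angular frequency: ω = 2π·f = 2π·84.7 = 532.2 rad/s.
Step 2 — Component impedances:
  R: Z = R = 10.6 Ω
  L: Z = jωL = j·532.2·0.01 = 0 + j5.322 Ω
Step 3 — Series combination: Z_total = R + L = 10.6 + j5.322 Ω = 11.86∠26.7° Ω.
Step 4 — Source phasor: V = 120∠-166.2° V = -116.5 - j28.62 V.
Step 5 — Ohm's law: I = V / Z_total = (-116.5 - j28.62) / (10.6 + j5.322) = -9.863 + j2.252 A.
Step 6 — Convert to polar: |I| = 10.12 A, ∠I = 167.1°.

I = 10.12∠167.1° A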